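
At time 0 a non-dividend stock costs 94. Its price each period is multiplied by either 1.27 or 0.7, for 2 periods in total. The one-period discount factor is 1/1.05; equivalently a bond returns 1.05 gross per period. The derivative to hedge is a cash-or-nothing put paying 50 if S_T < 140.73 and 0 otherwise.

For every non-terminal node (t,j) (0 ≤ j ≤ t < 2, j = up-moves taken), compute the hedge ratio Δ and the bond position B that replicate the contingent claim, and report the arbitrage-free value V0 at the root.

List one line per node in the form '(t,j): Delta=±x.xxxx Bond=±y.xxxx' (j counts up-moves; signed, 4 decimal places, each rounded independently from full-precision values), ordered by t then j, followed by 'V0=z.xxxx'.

(0,0): Delta=-0.5457 Bond=79.5500
(1,0): Delta=0.0000 Bond=47.6190
(1,1): Delta=-0.7348 Bond=106.0986
V0=28.2522

Since d<R<u, set p* = (R−d)/(u−d) = 0.6140; price each node as the discounted p*-expectation of its children.
At expiry t=2: V(2,0)=50.0000, V(2,1)=50.0000, V(2,2)=0.0000
Node (1,0) S=65.8000: V=(p*·50.0000+(1−p*)·50.0000)/1.05=47.6190; Δ=(50.0000−50.0000)/(83.5660−46.0600)=0.0000; B=V−Δ·S=47.6190
Node (1,1) S=119.3800: V=(p*·0.0000+(1−p*)·50.0000)/1.05=18.3793; Δ=(0.0000−50.0000)/(151.6126−83.5660)=-0.7348; B=V−Δ·S=106.0986
Node (0,0) S=94.0000: V=(p*·18.3793+(1−p*)·47.6190)/1.05=28.2522; Δ=(18.3793−47.6190)/(119.3800−65.8000)=-0.5457; B=V−Δ·S=79.5500
Check: Δ(0,0)·S0 + B(0,0) = 28.2522 = V0.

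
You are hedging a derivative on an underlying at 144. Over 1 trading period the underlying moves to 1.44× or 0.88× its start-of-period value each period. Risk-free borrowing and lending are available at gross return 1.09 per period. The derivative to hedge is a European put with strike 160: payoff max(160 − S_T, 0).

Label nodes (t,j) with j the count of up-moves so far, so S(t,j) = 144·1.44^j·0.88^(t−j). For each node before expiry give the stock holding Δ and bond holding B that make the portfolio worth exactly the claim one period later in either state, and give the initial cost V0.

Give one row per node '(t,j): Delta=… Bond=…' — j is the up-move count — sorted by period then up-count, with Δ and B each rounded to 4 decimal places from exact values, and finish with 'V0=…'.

(0,0): Delta=-0.4127 Bond=78.5111
V0=19.0826

Risk-neutral probability p* = (R−d)/(u−d) = (1.09−0.88)/(1.44−0.88) = 0.3750.
Terminal values V(1,·): V(1,0)=33.2800, V(1,1)=0.0000
  t=0,j=0: stock 144.0000 → up 207.3600 (V=0.0000), down 126.7200 (V=33.2800). Price 19.0826; hedge Δ=-0.4127, bond B=78.5111.
Check: Δ(0,0)·S0 + B(0,0) = 19.0826 = V0.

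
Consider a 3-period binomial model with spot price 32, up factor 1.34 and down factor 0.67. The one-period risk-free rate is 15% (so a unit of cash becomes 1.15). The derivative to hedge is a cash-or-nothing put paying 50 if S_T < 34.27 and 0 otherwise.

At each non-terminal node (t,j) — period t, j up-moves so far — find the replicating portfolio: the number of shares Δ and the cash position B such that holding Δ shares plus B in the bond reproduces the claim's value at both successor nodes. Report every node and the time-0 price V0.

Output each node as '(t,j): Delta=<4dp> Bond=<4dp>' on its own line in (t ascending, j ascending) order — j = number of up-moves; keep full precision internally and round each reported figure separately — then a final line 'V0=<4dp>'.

No-arbitrage ⇒ martingale measure with p* = (R−d)/(u−d) = 0.7164.
Payoff layer (t=3): V(3,0)=50.0000, V(3,1)=50.0000, V(3,2)=0.0000, V(3,3)=0.0000
Node (2,0) S=14.3648: V=(p*·50.0000+(1−p*)·50.0000)/1.15=43.4783; Δ=(50.0000−50.0000)/(19.2488−9.6244)=0.0000; B=V−Δ·S=43.4783
Node (2,1) S=28.7296: V=(p*·0.0000+(1−p*)·50.0000)/1.15=12.3297; Δ=(0.0000−50.0000)/(38.4977−19.2488)=-2.5976; B=V−Δ·S=86.9565
Node (2,2) S=57.4592: V=(p*·0.0000+(1−p*)·0.0000)/1.15=0.0000; Δ=(0.0000−0.0000)/(76.9953−38.4977)=0.0000; B=V−Δ·S=0.0000
Node (1,0) S=21.4400: V=(p*·12.3297+(1−p*)·43.4783)/1.15=18.4025; Δ=(12.3297−43.4783)/(28.7296−14.3648)=-2.1684; B=V−Δ·S=64.8929
Node (1,1) S=42.8800: V=(p*·0.0000+(1−p*)·12.3297)/1.15=3.0404; Δ=(0.0000−12.3297)/(57.4592−28.7296)=-0.4292; B=V−Δ·S=21.4429
Node (0,0) S=32.0000: V=(p*·3.0404+(1−p*)·18.4025)/1.15=6.4320; Δ=(3.0404−18.4025)/(42.8800−21.4400)=-0.7165; B=V−Δ·S=29.3605
Each (Δ,B) replicates both successor values, so the strategy is self-financing and V0 is arbitrage-free.

(0,0): Delta=-0.7165 Bond=29.3605
(1,0): Delta=-2.1684 Bond=64.8929
(1,1): Delta=-0.4292 Bond=21.4429
(2,0): Delta=0.0000 Bond=43.4783
(2,1): Delta=-2.5976 Bond=86.9565
(2,2): Delta=0.0000 Bond=0.0000
V0=6.4320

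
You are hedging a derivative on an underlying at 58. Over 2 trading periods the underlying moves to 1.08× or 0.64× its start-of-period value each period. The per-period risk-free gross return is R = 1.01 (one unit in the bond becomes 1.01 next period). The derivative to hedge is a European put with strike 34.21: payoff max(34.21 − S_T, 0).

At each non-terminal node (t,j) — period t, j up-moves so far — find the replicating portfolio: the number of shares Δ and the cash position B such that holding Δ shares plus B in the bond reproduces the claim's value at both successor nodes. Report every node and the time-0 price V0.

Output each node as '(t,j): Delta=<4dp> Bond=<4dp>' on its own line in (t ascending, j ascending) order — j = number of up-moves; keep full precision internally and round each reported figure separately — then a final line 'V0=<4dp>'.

(0,0): Delta=-0.0645 Bond=4.0015
(1,0): Delta=-0.6400 Bond=25.4038
(1,1): Delta=0.0000 Bond=0.0000
V0=0.2594

No-arbitrage ⇒ martingale measure with p* = (R−d)/(u−d) = 0.8409.
Payoff layer (t=2): V(2,0)=10.4532, V(2,1)=0.0000, V(2,2)=0.0000
  t=1,j=0: stock 37.1200 → up 40.0896 (V=0.0000), down 23.7568 (V=10.4532). Price 1.6465; hedge Δ=-0.6400, bond B=25.4038.
  t=1,j=1: stock 62.6400 → up 67.6512 (V=0.0000), down 40.0896 (V=0.0000). Price 0.0000; hedge Δ=0.0000, bond B=0.0000.
  t=0,j=0: stock 58.0000 → up 62.6400 (V=0.0000), down 37.1200 (V=1.6465). Price 0.2594; hedge Δ=-0.0645, bond B=4.0015.
Check: Δ(0,0)·S0 + B(0,0) = 0.2594 = V0.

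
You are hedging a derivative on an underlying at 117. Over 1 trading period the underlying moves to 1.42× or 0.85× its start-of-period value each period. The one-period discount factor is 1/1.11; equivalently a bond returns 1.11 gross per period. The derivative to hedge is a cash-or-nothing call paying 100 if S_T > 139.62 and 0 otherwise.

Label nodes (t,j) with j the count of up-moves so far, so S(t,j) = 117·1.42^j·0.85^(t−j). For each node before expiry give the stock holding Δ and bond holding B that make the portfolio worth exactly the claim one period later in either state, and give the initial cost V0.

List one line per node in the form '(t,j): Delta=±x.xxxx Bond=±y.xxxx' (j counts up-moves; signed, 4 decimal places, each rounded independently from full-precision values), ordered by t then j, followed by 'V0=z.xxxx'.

(0,0): Delta=1.4995 Bond=-134.3449
V0=41.0937

The replicating-portfolio and risk-neutral prices coincide; use p* = (1.11−0.85)/(1.42−0.85) = 0.4561 for the latter.
At expiry t=1: V(1,0)=0.0000, V(1,1)=100.0000
Node (0,0) S=117.0000: V=(p*·100.0000+(1−p*)·0.0000)/1.11=41.0937; Δ=(100.0000−0.0000)/(166.1400−99.4500)=1.4995; B=V−Δ·S=-134.3449
The time-0 hedge costs 41.0937, which is the no-arbitrage price.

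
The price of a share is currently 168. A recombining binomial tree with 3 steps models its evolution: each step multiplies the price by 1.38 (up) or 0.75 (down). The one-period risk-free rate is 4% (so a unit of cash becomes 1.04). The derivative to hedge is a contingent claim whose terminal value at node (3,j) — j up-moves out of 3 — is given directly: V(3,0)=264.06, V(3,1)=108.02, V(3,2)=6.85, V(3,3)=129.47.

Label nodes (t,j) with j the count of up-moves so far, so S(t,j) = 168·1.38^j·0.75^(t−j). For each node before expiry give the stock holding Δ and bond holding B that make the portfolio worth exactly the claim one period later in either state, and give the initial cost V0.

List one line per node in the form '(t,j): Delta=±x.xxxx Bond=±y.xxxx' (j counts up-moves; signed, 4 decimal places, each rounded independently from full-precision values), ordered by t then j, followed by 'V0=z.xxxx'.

(0,0): Delta=-0.6091 Bond=191.1741
(1,0): Delta=-1.5842 Bond=321.6766
(1,1): Delta=0.0121 Bond=54.7836
(2,0): Delta=-2.6210 Bond=432.5211
(2,1): Delta=-0.9236 Bond=219.6735
(2,2): Delta=0.6083 Bond=-133.7752
V0=88.8390

Risk-neutral probability p* = (R−d)/(u−d) = (1.04−0.75)/(1.38−0.75) = 0.4603.
Terminal payoffs: V(3,0)=264.0600, V(3,1)=108.0200, V(3,2)=6.8500, V(3,3)=129.4700
(2,0): S=94.5000. Δ = (V_up−V_dn)/(S_up−S_dn) = (108.0200−264.0600)/(130.4100−70.8750) = -2.6210. V = [p*·108.0200 + (1−p*)·264.0600]/1.04 = 184.8385. B = V − Δ·S = 432.5211.
(2,1): S=173.8800. Δ = (V_up−V_dn)/(S_up−S_dn) = (6.8500−108.0200)/(239.9544−130.4100) = -0.9236. V = [p*·6.8500 + (1−p*)·108.0200]/1.04 = 59.0862. B = V − Δ·S = 219.6735.
(2,2): S=319.9392. Δ = (V_up−V_dn)/(S_up−S_dn) = (129.4700−6.8500)/(441.5161−239.9544) = 0.6083. V = [p*·129.4700 + (1−p*)·6.8500]/1.04 = 60.8597. B = V − Δ·S = -133.7752.
(1,0): S=126.0000. Δ = (V_up−V_dn)/(S_up−S_dn) = (59.0862−184.8385)/(173.8800−94.5000) = -1.5842. V = [p*·59.0862 + (1−p*)·184.8385]/1.04 = 122.0698. B = V − Δ·S = 321.6766.
(1,1): S=231.8400. Δ = (V_up−V_dn)/(S_up−S_dn) = (60.8597−59.0862)/(319.9392−173.8800) = 0.0121. V = [p*·60.8597 + (1−p*)·59.0862]/1.04 = 57.5987. B = V − Δ·S = 54.7836.
(0,0): S=168.0000. Δ = (V_up−V_dn)/(S_up−S_dn) = (57.5987−122.0698)/(231.8400−126.0000) = -0.6091. V = [p*·57.5987 + (1−p*)·122.0698]/1.04 = 88.8390. B = V − Δ·S = 191.1741.
Root portfolio cost Δ·168+B reproduces V0=88.8390.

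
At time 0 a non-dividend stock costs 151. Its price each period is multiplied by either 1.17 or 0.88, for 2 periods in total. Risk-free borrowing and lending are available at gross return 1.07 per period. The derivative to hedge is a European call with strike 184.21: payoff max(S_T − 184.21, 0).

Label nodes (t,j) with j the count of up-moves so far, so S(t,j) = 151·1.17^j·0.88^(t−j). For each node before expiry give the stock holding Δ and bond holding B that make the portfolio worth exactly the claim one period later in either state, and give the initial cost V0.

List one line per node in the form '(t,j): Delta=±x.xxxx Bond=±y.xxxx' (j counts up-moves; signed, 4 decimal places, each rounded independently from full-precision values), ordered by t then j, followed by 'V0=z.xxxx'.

(0,0): Delta=0.3145 Bond=-39.0605
(1,0): Delta=0.0000 Bond=0.0000
(1,1): Delta=0.4390 Bond=-63.7919
V0=8.4335

The replicating-portfolio and risk-neutral prices coincide; use p* = (1.07−0.88)/(1.17−0.88) = 0.6552 for the latter.
Terminal values V(2,·): V(2,0)=0.0000, V(2,1)=0.0000, V(2,2)=22.4939
  t=1,j=0: stock 132.8800 → up 155.4696 (V=0.0000), down 116.9344 (V=0.0000). Price 0.0000; hedge Δ=0.0000, bond B=0.0000.
  t=1,j=1: stock 176.6700 → up 206.7039 (V=22.4939), down 155.4696 (V=0.0000). Price 13.7733; hedge Δ=0.4390, bond B=-63.7919.
  t=0,j=0: stock 151.0000 → up 176.6700 (V=13.7733), down 132.8800 (V=0.0000). Price 8.4335; hedge Δ=0.3145, bond B=-39.0605.
Self-financing check: at every node Δ·S+B equals the discounted successor values.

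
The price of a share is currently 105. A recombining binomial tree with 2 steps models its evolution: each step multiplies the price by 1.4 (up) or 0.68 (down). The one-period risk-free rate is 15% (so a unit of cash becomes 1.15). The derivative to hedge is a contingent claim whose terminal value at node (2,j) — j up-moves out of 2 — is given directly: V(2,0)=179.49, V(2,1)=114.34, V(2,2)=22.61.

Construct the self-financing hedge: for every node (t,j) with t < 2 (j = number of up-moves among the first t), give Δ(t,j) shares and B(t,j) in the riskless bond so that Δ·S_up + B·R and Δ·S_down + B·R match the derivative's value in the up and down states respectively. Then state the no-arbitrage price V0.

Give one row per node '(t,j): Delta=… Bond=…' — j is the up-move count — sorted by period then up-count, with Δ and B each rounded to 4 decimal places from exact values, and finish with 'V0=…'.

Under the risk-neutral measure, an up-move has probability p* = (R−d)/(u−d) = 0.6528 and values discount at R = 1.15.
Terminal payoffs: V(2,0)=179.4900, V(2,1)=114.3400, V(2,2)=22.6100
Node (1,0) S=71.4000: V=(p*·114.3400+(1−p*)·179.4900)/1.15=119.0970; Δ=(114.3400−179.4900)/(99.9600−48.5520)=-1.2673; B=V−Δ·S=209.5831
Node (1,1) S=147.0000: V=(p*·22.6100+(1−p*)·114.3400)/1.15=47.3571; Δ=(22.6100−114.3400)/(205.8000−99.9600)=-0.8667; B=V−Δ·S=174.7599
Node (0,0) S=105.0000: V=(p*·47.3571+(1−p*)·119.0970)/1.15=62.8407; Δ=(47.3571−119.0970)/(147.0000−71.4000)=-0.9489; B=V−Δ·S=162.4794
Root portfolio cost Δ·105+B reproduces V0=62.8407.

(0,0): Delta=-0.9489 Bond=162.4794
(1,0): Delta=-1.2673 Bond=209.5831
(1,1): Delta=-0.8667 Bond=174.7599
V0=62.8407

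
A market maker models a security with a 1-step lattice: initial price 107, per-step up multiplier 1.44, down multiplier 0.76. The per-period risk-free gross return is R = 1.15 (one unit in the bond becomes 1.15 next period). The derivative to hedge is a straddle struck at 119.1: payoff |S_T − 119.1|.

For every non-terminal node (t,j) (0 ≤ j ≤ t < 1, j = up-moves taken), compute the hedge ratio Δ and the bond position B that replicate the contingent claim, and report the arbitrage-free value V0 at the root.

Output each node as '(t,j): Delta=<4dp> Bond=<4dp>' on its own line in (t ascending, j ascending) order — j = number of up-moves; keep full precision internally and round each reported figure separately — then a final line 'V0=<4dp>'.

Since d<R<u, set p* = (R−d)/(u−d) = 0.5735; price each node as the discounted p*-expectation of its children.
Payoff layer (t=1): V(1,0)=37.7800, V(1,1)=34.9800
(0,0): S=107.0000. Δ = (V_up−V_dn)/(S_up−S_dn) = (34.9800−37.7800)/(154.0800−81.3200) = -0.0385. V = [p*·34.9800 + (1−p*)·37.7800]/1.15 = 31.4558. B = V − Δ·S = 35.5734.
Self-financing check: at every node Δ·S+B equals the discounted successor values.

(0,0): Delta=-0.0385 Bond=35.5734
V0=31.4558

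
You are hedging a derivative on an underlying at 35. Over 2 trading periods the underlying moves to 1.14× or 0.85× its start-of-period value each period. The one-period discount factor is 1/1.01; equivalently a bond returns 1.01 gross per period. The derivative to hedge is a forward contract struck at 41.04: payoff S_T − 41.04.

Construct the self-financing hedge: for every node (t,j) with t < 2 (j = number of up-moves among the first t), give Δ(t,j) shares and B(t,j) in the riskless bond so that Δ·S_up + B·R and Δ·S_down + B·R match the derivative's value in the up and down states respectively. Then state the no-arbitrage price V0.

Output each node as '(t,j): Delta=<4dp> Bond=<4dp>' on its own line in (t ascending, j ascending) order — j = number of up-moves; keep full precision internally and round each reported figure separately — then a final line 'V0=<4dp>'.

(0,0): Delta=1.0000 Bond=-40.2313
(1,0): Delta=1.0000 Bond=-40.6337
(1,1): Delta=1.0000 Bond=-40.6337
V0=-5.2313

Since d<R<u, set p* = (R−d)/(u−d) = 0.5517; price each node as the discounted p*-expectation of its children.
Payoff layer (t=2): V(2,0)=-15.7525, V(2,1)=-7.1250, V(2,2)=4.4460
  t=1,j=0: stock 29.7500 → up 33.9150 (V=-7.1250), down 25.2875 (V=-15.7525). Price -10.8837; hedge Δ=1.0000, bond B=-40.6337.
  t=1,j=1: stock 39.9000 → up 45.4860 (V=4.4460), down 33.9150 (V=-7.1250). Price -0.7337; hedge Δ=1.0000, bond B=-40.6337.
  t=0,j=0: stock 35.0000 → up 39.9000 (V=-0.7337), down 29.7500 (V=-10.8837). Price -5.2313; hedge Δ=1.0000, bond B=-40.2313.
Check: Δ(0,0)·S0 + B(0,0) = -5.2313 = V0.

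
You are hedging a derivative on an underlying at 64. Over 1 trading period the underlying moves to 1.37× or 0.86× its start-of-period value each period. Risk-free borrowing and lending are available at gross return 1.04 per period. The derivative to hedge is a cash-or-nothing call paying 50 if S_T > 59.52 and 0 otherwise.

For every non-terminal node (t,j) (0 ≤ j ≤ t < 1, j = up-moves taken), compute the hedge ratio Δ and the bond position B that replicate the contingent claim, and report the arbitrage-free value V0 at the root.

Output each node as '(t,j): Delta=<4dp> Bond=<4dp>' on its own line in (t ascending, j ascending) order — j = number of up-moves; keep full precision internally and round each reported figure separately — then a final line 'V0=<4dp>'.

(0,0): Delta=1.5319 Bond=-81.0709
V0=16.9683

No-arbitrage ⇒ martingale measure with p* = (R−d)/(u−d) = 0.3529.
Terminal values V(1,·): V(1,0)=0.0000, V(1,1)=50.0000
  t=0,j=0: stock 64.0000 → up 87.6800 (V=50.0000), down 55.0400 (V=0.0000). Price 16.9683; hedge Δ=1.5319, bond B=-81.0709.
The time-0 hedge costs 16.9683, which is the no-arbitrage price.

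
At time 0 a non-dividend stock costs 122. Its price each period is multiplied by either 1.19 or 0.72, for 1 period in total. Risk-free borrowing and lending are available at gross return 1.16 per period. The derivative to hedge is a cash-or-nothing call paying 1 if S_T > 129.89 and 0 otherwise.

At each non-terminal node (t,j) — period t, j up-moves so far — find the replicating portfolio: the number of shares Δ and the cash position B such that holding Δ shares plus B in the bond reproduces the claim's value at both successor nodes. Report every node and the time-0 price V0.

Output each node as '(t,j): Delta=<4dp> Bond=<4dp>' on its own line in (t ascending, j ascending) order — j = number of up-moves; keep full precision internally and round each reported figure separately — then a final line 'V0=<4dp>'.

Since d<R<u, set p* = (R−d)/(u−d) = 0.9362; price each node as the discounted p*-expectation of its children.
Terminal values V(1,·): V(1,0)=0.0000, V(1,1)=1.0000
Node (0,0) S=122.0000: V=(p*·1.0000+(1−p*)·0.0000)/1.16=0.8070; Δ=(1.0000−0.0000)/(145.1800−87.8400)=0.0174; B=V−Δ·S=-1.3206
Self-financing check: at every node Δ·S+B equals the discounted successor values.

(0,0): Delta=0.0174 Bond=-1.3206
V0=0.8070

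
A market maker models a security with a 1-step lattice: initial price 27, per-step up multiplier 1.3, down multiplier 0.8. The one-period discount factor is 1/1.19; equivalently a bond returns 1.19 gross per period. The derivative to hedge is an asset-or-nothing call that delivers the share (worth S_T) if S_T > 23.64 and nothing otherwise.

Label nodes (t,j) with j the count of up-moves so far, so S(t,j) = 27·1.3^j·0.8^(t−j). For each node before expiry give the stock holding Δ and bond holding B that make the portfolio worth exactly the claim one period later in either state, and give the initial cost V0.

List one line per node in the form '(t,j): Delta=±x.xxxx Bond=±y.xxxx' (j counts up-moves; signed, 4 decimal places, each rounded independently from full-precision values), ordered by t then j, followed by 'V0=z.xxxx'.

Since d<R<u, set p* = (R−d)/(u−d) = 0.7800; price each node as the discounted p*-expectation of its children.
At expiry t=1: V(1,0)=0.0000, V(1,1)=35.1000
  t=0,j=0: stock 27.0000 → up 35.1000 (V=35.1000), down 21.6000 (V=0.0000). Price 23.0067; hedge Δ=2.6000, bond B=-47.1933.
Self-financing check: at every node Δ·S+B equals the discounted successor values.

(0,0): Delta=2.6000 Bond=-47.1933
V0=23.0067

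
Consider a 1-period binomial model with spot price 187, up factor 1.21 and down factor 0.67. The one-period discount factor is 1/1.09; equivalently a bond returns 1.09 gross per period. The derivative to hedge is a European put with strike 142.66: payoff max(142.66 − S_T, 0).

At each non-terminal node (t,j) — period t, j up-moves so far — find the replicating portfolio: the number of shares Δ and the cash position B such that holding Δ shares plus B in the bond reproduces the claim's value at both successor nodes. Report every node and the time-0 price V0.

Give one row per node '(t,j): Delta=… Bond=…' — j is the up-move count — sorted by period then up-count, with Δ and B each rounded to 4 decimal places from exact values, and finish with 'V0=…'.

(0,0): Delta=-0.1720 Bond=35.7080
V0=3.5413

Since d<R<u, set p* = (R−d)/(u−d) = 0.7778; price each node as the discounted p*-expectation of its children.
At expiry t=1: V(1,0)=17.3700, V(1,1)=0.0000
  t=0,j=0: stock 187.0000 → up 226.2700 (V=0.0000), down 125.2900 (V=17.3700). Price 3.5413; hedge Δ=-0.1720, bond B=35.7080.
Each (Δ,B) replicates both successor values, so the strategy is self-financing and V0 is arbitrage-free.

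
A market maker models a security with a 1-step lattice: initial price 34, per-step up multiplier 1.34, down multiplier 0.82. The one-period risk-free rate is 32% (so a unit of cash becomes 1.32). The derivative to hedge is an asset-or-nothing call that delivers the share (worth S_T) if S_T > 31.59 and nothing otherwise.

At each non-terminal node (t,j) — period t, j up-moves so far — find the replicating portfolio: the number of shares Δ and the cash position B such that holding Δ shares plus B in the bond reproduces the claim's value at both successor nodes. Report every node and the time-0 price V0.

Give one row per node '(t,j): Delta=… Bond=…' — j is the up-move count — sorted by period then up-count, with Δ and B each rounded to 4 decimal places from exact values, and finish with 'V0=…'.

Risk-neutral probability p* = (R−d)/(u−d) = (1.32−0.82)/(1.34−0.82) = 0.9615.
Payoff layer (t=1): V(1,0)=0.0000, V(1,1)=45.5600
(0,0): S=34.0000. Δ = (V_up−V_dn)/(S_up−S_dn) = (45.5600−0.0000)/(45.5600−27.8800) = 2.5769. V = [p*·45.5600 + (1−p*)·0.0000]/1.32 = 33.1876. B = V − Δ·S = -54.4277.
Check: Δ(0,0)·S0 + B(0,0) = 33.1876 = V0.

(0,0): Delta=2.5769 Bond=-54.4277
V0=33.1876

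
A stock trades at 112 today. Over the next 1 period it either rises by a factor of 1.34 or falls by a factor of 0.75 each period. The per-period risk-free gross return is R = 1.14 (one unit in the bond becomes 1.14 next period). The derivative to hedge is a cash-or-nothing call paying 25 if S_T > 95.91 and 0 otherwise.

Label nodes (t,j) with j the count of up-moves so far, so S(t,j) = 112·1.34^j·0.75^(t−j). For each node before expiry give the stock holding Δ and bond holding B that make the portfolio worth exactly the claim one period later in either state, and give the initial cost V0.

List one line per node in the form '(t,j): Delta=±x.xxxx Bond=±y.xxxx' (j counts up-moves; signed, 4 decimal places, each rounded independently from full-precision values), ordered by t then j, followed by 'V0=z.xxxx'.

(0,0): Delta=0.3783 Bond=-27.8769
V0=14.4960

Since d<R<u, set p* = (R−d)/(u−d) = 0.6610; price each node as the discounted p*-expectation of its children.
Terminal payoffs: V(1,0)=0.0000, V(1,1)=25.0000
  t=0,j=0: stock 112.0000 → up 150.0800 (V=25.0000), down 84.0000 (V=0.0000). Price 14.4960; hedge Δ=0.3783, bond B=-27.8769.
Root portfolio cost Δ·112+B reproduces V0=14.4960.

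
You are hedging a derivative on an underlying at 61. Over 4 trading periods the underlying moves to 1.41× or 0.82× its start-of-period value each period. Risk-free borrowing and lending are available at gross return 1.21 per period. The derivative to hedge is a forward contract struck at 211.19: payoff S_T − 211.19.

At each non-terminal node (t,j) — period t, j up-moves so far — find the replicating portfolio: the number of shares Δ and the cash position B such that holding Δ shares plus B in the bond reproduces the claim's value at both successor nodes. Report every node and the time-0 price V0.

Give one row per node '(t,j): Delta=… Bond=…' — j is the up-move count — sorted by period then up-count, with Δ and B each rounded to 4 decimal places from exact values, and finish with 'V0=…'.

The replicating-portfolio and risk-neutral prices coincide; use p* = (1.21−0.82)/(1.41−0.82) = 0.6610 for the latter.
At expiry t=4: V(4,0)=-183.6106, V(4,1)=-163.7668, V(4,2)=-129.6453, V(4,3)=-70.9729, V(4,4)=29.9150
  t=3,j=0: stock 33.6334 → up 47.4232 (V=-163.7668), down 27.5794 (V=-183.6106). Price -140.9037; hedge Δ=1.0000, bond B=-174.5372.
  t=3,j=1: stock 57.8331 → up 81.5447 (V=-129.6453), down 47.4232 (V=-163.7668). Price -116.7041; hedge Δ=1.0000, bond B=-174.5372.
  t=3,j=2: stock 99.4448 → up 140.2171 (V=-70.9729), down 81.5447 (V=-129.6453). Price -75.0924; hedge Δ=1.0000, bond B=-174.5372.
  t=3,j=3: stock 170.9965 → up 241.1050 (V=29.9150), down 140.2171 (V=-70.9729). Price -3.5407; hedge Δ=1.0000, bond B=-174.5372.
  t=2,j=0: stock 41.0164 → up 57.8331 (V=-116.7041), down 33.6334 (V=-140.9037). Price -103.2292; hedge Δ=1.0000, bond B=-144.2456.
  t=2,j=1: stock 70.5282 → up 99.4448 (V=-75.0924), down 57.8331 (V=-116.7041). Price -73.7174; hedge Δ=1.0000, bond B=-144.2456.
  t=2,j=2: stock 121.2741 → up 170.9965 (V=-3.5407), down 99.4448 (V=-75.0924). Price -22.9715; hedge Δ=1.0000, bond B=-144.2456.
  t=1,j=0: stock 50.0200 → up 70.5282 (V=-73.7174), down 41.0164 (V=-103.2292). Price -69.1912; hedge Δ=1.0000, bond B=-119.2112.
  t=1,j=1: stock 86.0100 → up 121.2741 (V=-22.9715), down 70.5282 (V=-73.7174). Price -33.2012; hedge Δ=1.0000, bond B=-119.2112.
  t=0,j=0: stock 61.0000 → up 86.0100 (V=-33.2012), down 50.0200 (V=-69.1912). Price -37.5217; hedge Δ=1.0000, bond B=-98.5217.
Each (Δ,B) replicates both successor values, so the strategy is self-financing and V0 is arbitrage-free.

(0,0): Delta=1.0000 Bond=-98.5217
(1,0): Delta=1.0000 Bond=-119.2112
(1,1): Delta=1.0000 Bond=-119.2112
(2,0): Delta=1.0000 Bond=-144.2456
(2,1): Delta=1.0000 Bond=-144.2456
(2,2): Delta=1.0000 Bond=-144.2456
(3,0): Delta=1.0000 Bond=-174.5372
(3,1): Delta=1.0000 Bond=-174.5372
(3,2): Delta=1.0000 Bond=-174.5372
(3,3): Delta=1.0000 Bond=-174.5372
V0=-37.5217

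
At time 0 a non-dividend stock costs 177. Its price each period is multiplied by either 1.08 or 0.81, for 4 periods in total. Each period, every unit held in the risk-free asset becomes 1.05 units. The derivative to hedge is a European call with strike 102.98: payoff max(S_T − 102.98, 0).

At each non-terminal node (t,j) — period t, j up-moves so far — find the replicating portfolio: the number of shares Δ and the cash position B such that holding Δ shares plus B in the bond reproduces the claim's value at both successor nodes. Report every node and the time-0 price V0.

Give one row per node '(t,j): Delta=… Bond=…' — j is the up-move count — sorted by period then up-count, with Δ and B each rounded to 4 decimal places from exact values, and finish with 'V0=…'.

(0,0): Delta=0.9985 Bond=-84.4551
(1,0): Delta=0.9862 Bond=-86.9112
(1,1): Delta=0.9997 Bond=-88.8987
(2,0): Delta=0.8768 Bond=-78.5456
(2,1): Delta=0.9965 Bond=-92.8457
(2,2): Delta=1.0000 Bond=-93.4059
(3,0): Delta=0.0000 Bond=0.0000
(3,1): Delta=0.9590 Bond=-92.7819
(3,2): Delta=1.0000 Bond=-98.0762
(3,3): Delta=1.0000 Bond=-98.0762
V0=92.2870

Risk-neutral probability p* = (R−d)/(u−d) = (1.05−0.81)/(1.08−0.81) = 0.8889.
Payoff layer (t=4): V(4,0)=0.0000, V(4,1)=0.0000, V(4,2)=32.4737, V(4,3)=77.6249, V(4,4)=137.8265
Node (3,0) S=94.0651: V=(p*·0.0000+(1−p*)·0.0000)/1.05=0.0000; Δ=(0.0000−0.0000)/(101.5903−76.1927)=0.0000; B=V−Δ·S=0.0000
Node (3,1) S=125.4201: V=(p*·32.4737+(1−p*)·0.0000)/1.05=27.4909; Δ=(32.4737−0.0000)/(135.4537−101.5903)=0.9590; B=V−Δ·S=-92.7819
Node (3,2) S=167.2268: V=(p*·77.6249+(1−p*)·32.4737)/1.05=69.1506; Δ=(77.6249−32.4737)/(180.6049−135.4537)=1.0000; B=V−Δ·S=-98.0762
Node (3,3) S=222.9690: V=(p*·137.8265+(1−p*)·77.6249)/1.05=124.8928; Δ=(137.8265−77.6249)/(240.8065−180.6049)=1.0000; B=V−Δ·S=-98.0762
Node (2,0) S=116.1297: V=(p*·27.4909+(1−p*)·0.0000)/1.05=23.2728; Δ=(27.4909−0.0000)/(125.4201−94.0651)=0.8768; B=V−Δ·S=-78.5456
Node (2,1) S=154.8396: V=(p*·69.1506+(1−p*)·27.4909)/1.05=61.4493; Δ=(69.1506−27.4909)/(167.2268−125.4201)=0.9965; B=V−Δ·S=-92.8457
Node (2,2) S=206.4528: V=(p*·124.8928+(1−p*)·69.1506)/1.05=113.0469; Δ=(124.8928−69.1506)/(222.9690−167.2268)=1.0000; B=V−Δ·S=-93.4059
Node (1,0) S=143.3700: V=(p*·61.4493+(1−p*)·23.2728)/1.05=54.4833; Δ=(61.4493−23.2728)/(154.8396−116.1297)=0.9862; B=V−Δ·S=-86.9112
Node (1,1) S=191.1600: V=(p*·113.0469+(1−p*)·61.4493)/1.05=102.2037; Δ=(113.0469−61.4493)/(206.4528−154.8396)=0.9997; B=V−Δ·S=-88.8987
Node (0,0) S=177.0000: V=(p*·102.2037+(1−p*)·54.4833)/1.05=92.2870; Δ=(102.2037−54.4833)/(191.1600−143.3700)=0.9985; B=V−Δ·S=-84.4551
Self-financing check: at every node Δ·S+B equals the discounted successor values.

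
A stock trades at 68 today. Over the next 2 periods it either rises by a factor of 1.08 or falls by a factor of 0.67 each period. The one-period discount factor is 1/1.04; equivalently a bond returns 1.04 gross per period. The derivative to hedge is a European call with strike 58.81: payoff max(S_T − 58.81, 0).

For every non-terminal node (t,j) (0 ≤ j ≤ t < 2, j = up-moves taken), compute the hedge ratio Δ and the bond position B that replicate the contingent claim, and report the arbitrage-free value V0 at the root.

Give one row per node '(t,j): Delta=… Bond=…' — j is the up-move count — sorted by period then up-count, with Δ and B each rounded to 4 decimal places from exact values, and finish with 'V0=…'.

The replicating-portfolio and risk-neutral prices coincide; use p* = (1.04−0.67)/(1.08−0.67) = 0.9024 for the latter.
Terminal values V(2,·): V(2,0)=0.0000, V(2,1)=0.0000, V(2,2)=20.5052
  t=1,j=0: stock 45.5600 → up 49.2048 (V=0.0000), down 30.5252 (V=0.0000). Price 0.0000; hedge Δ=0.0000, bond B=0.0000.
  t=1,j=1: stock 73.4400 → up 79.3152 (V=20.5052), down 49.2048 (V=0.0000). Price 17.7930; hedge Δ=0.6810, bond B=-32.2197.
  t=0,j=0: stock 68.0000 → up 73.4400 (V=17.7930), down 45.5600 (V=0.0000). Price 15.4395; hedge Δ=0.6382, bond B=-27.9580.
Self-financing check: at every node Δ·S+B equals the discounted successor values.

(0,0): Delta=0.6382 Bond=-27.9580
(1,0): Delta=0.0000 Bond=0.0000
(1,1): Delta=0.6810 Bond=-32.2197
V0=15.4395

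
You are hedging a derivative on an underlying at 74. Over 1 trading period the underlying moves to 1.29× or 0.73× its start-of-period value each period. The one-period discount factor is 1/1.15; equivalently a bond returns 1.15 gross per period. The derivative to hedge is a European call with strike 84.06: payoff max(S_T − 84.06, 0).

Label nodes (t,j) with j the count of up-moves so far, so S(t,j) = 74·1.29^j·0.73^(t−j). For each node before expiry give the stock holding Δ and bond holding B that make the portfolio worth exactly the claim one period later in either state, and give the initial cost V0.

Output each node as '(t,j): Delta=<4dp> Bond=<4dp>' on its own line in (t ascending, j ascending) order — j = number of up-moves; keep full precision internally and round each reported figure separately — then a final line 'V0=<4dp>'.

(0,0): Delta=0.2751 Bond=-12.9224
V0=7.4348

Risk-neutral probability p* = (R−d)/(u−d) = (1.15−0.73)/(1.29−0.73) = 0.7500.
At expiry t=1: V(1,0)=0.0000, V(1,1)=11.4000
  t=0,j=0: stock 74.0000 → up 95.4600 (V=11.4000), down 54.0200 (V=0.0000). Price 7.4348; hedge Δ=0.2751, bond B=-12.9224.
Check: Δ(0,0)·S0 + B(0,0) = 7.4348 = V0.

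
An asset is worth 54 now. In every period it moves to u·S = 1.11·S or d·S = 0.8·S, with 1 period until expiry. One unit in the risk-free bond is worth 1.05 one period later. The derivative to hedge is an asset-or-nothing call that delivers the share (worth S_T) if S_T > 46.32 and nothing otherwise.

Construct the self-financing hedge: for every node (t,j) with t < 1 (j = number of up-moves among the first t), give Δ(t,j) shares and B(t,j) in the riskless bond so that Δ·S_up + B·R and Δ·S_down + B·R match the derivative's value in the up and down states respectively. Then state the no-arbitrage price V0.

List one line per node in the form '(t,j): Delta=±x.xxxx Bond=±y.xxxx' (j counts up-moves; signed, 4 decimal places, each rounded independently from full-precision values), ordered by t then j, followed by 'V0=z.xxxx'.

(0,0): Delta=3.5806 Bond=-147.3180
V0=46.0369

Under the risk-neutral measure, an up-move has probability p* = (R−d)/(u−d) = 0.8065 and values discount at R = 1.05.
At expiry t=1: V(1,0)=0.0000, V(1,1)=59.9400
Node (0,0) S=54.0000: V=(p*·59.9400+(1−p*)·0.0000)/1.05=46.0369; Δ=(59.9400−0.0000)/(59.9400−43.2000)=3.5806; B=V−Δ·S=-147.3180
Check: Δ(0,0)·S0 + B(0,0) = 46.0369 = V0.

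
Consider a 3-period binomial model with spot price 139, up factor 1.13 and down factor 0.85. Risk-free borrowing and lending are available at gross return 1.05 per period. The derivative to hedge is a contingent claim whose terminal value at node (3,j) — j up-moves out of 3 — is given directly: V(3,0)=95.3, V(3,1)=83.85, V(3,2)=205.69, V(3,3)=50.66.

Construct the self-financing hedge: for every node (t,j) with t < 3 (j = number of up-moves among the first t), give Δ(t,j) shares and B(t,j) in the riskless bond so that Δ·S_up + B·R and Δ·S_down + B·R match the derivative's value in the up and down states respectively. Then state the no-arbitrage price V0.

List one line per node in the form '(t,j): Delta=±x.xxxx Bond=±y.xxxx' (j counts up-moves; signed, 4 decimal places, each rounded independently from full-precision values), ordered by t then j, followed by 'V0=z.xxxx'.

Since d<R<u, set p* = (R−d)/(u−d) = 0.7143; price each node as the discounted p*-expectation of its children.
At expiry t=3: V(3,0)=95.3000, V(3,1)=83.8500, V(3,2)=205.6900, V(3,3)=50.6600
Node (2,0) S=100.4275: V=(p*·83.8500+(1−p*)·95.3000)/1.05=82.9728; Δ=(83.8500−95.3000)/(113.4831−85.3634)=-0.4072; B=V−Δ·S=123.8656
Node (2,1) S=133.5095: V=(p*·205.6900+(1−p*)·83.8500)/1.05=162.7415; Δ=(205.6900−83.8500)/(150.8657−113.4831)=3.2593; B=V−Δ·S=-272.4014
Node (2,2) S=177.4891: V=(p*·50.6600+(1−p*)·205.6900)/1.05=90.4327; Δ=(50.6600−205.6900)/(200.5627−150.8657)=-3.1195; B=V−Δ·S=644.1112
Node (1,0) S=118.1500: V=(p*·162.7415+(1−p*)·82.9728)/1.05=133.2861; Δ=(162.7415−82.9728)/(133.5095−100.4275)=2.4112; B=V−Δ·S=-151.6021
Node (1,1) S=157.0700: V=(p*·90.4327+(1−p*)·162.7415)/1.05=105.8022; Δ=(90.4327−162.7415)/(177.4891−133.5095)=-1.6441; B=V−Δ·S=364.0481
Node (0,0) S=139.0000: V=(p*·105.8022+(1−p*)·133.2861)/1.05=108.2426; Δ=(105.8022−133.2861)/(157.0700−118.1500)=-0.7062; B=V−Δ·S=206.3995
Each (Δ,B) replicates both successor values, so the strategy is self-financing and V0 is arbitrage-free.

(0,0): Delta=-0.7062 Bond=206.3995
(1,0): Delta=2.4112 Bond=-151.6021
(1,1): Delta=-1.6441 Bond=364.0481
(2,0): Delta=-0.4072 Bond=123.8656
(2,1): Delta=3.2593 Bond=-272.4014
(2,2): Delta=-3.1195 Bond=644.1112
V0=108.2426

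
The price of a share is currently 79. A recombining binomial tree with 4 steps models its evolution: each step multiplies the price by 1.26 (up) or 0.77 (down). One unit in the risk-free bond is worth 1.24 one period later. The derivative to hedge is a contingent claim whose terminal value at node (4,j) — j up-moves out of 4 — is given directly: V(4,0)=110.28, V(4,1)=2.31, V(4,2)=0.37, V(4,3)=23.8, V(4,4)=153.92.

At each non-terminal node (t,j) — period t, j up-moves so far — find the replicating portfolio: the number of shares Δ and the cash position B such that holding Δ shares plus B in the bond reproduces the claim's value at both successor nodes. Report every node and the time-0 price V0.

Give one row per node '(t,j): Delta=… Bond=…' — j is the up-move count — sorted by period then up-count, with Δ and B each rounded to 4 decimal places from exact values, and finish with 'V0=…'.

(0,0): Delta=1.5914 Bond=-69.1575
(1,0): Delta=0.4631 Bond=-17.1234
(1,1): Delta=1.6207 Bond=-88.6758
(2,0): Delta=-0.2202 Bond=10.7741
(2,1): Delta=0.4809 Bond=-22.5951
(2,2): Delta=1.6503 Bond=-113.6755
(3,0): Delta=-6.1095 Bond=225.7638
(3,1): Delta=-0.0671 Bond=4.3214
(3,2): Delta=0.4951 Bond=-29.3940
(3,3): Delta=1.6804 Bond=-145.7051
V0=56.5603

Risk-neutral probability p* = (R−d)/(u−d) = (1.24−0.77)/(1.26−0.77) = 0.9592.
Terminal payoffs: V(4,0)=110.2800, V(4,1)=2.3100, V(4,2)=0.3700, V(4,3)=23.8000, V(4,4)=153.9200
  t=3,j=0: stock 36.0661 → up 45.4433 (V=2.3100), down 27.7709 (V=110.2800). Price 5.4169; hedge Δ=-6.1095, bond B=225.7638.
  t=3,j=1: stock 59.0173 → up 74.3618 (V=0.3700), down 45.4433 (V=2.3100). Price 0.3622; hedge Δ=-0.0671, bond B=4.3214.
  t=3,j=2: stock 96.5737 → up 121.6829 (V=23.8000), down 74.3618 (V=0.3700). Price 18.4223; hedge Δ=0.4951, bond B=-29.3940.
  t=3,j=3: stock 158.0297 → up 199.1174 (V=153.9200), down 121.6829 (V=23.8000). Price 119.8460; hedge Δ=1.6804, bond B=-145.7051.
  t=2,j=0: stock 46.8391 → up 59.0173 (V=0.3622), down 36.0661 (V=5.4169). Price 0.4585; hedge Δ=-0.2202, bond B=10.7741.
  t=2,j=1: stock 76.6458 → up 96.5737 (V=18.4223), down 59.0173 (V=0.3622). Price 14.2622; hedge Δ=0.4809, bond B=-22.5951.
  t=2,j=2: stock 125.4204 → up 158.0297 (V=119.8460), down 96.5737 (V=18.4223). Price 93.3115; hedge Δ=1.6503, bond B=-113.6755.
  t=1,j=0: stock 60.8300 → up 76.6458 (V=14.2622), down 46.8391 (V=0.4585). Price 11.0474; hedge Δ=0.4631, bond B=-17.1234.
  t=1,j=1: stock 99.5400 → up 125.4204 (V=93.3115), down 76.6458 (V=14.2622). Price 72.6492; hedge Δ=1.6207, bond B=-88.6758.
  t=0,j=0: stock 79.0000 → up 99.5400 (V=72.6492), down 60.8300 (V=11.0474). Price 56.5603; hedge Δ=1.5914, bond B=-69.1575.
Each (Δ,B) replicates both successor values, so the strategy is self-financing and V0 is arbitrage-free.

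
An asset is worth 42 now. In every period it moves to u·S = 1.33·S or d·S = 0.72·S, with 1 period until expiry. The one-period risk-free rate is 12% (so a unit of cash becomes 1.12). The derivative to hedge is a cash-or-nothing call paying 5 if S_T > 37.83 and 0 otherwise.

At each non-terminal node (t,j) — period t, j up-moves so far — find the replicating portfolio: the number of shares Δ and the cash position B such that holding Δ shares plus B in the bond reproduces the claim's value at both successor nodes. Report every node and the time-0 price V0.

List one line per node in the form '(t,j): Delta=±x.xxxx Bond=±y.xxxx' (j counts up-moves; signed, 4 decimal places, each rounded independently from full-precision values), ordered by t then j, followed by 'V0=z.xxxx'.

(0,0): Delta=0.1952 Bond=-5.2693
V0=2.9274

The replicating-portfolio and risk-neutral prices coincide; use p* = (1.12−0.72)/(1.33−0.72) = 0.6557 for the latter.
Payoff layer (t=1): V(1,0)=0.0000, V(1,1)=5.0000
(0,0): S=42.0000. Δ = (V_up−V_dn)/(S_up−S_dn) = (5.0000−0.0000)/(55.8600−30.2400) = 0.1952. V = [p*·5.0000 + (1−p*)·0.0000]/1.12 = 2.9274. B = V − Δ·S = -5.2693.
Check: Δ(0,0)·S0 + B(0,0) = 2.9274 = V0.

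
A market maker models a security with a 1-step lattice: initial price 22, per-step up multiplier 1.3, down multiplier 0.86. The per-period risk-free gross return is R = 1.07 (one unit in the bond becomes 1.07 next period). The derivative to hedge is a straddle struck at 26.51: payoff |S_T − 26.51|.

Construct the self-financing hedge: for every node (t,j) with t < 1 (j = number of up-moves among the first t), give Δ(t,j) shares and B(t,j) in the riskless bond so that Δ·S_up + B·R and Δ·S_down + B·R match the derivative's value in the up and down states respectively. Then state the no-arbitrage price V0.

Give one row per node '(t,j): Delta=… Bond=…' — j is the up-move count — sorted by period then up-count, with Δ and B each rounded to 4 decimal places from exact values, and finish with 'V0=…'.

No-arbitrage ⇒ martingale measure with p* = (R−d)/(u−d) = 0.4773.
Terminal payoffs: V(1,0)=7.5900, V(1,1)=2.0900
(0,0): S=22.0000. Δ = (V_up−V_dn)/(S_up−S_dn) = (2.0900−7.5900)/(28.6000−18.9200) = -0.5682. V = [p*·2.0900 + (1−p*)·7.5900]/1.07 = 4.6402. B = V − Δ·S = 17.1402.
Self-financing check: at every node Δ·S+B equals the discounted successor values.

(0,0): Delta=-0.5682 Bond=17.1402
V0=4.6402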